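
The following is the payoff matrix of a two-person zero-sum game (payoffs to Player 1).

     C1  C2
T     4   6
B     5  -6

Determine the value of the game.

54/13

Row minima: T → 4, B → -6; maximin = 4.
Column maxima: C1 → 5, C2 → 6; minimax = 5.
4 ≠ 5, so there is no saddle point; optimal play is mixed.
Let Player 1 play T with probability p. Expected payoff against C1: 4p + 5(1−p) = −p + 5; against C2: 6p + (-6)(1−p) = 12p − 6.
Setting these equal: −p + 5 = 12p − 6 ⇒ −13p = -11 ⇒ p = 11/13, and the value is (-1)·(11/13) + 5 = 54/13.
For Player 2: with q = P(C1), equating T's and B's payoffs gives −2q + 6 = 11q − 6 ⇒ q = 12/13.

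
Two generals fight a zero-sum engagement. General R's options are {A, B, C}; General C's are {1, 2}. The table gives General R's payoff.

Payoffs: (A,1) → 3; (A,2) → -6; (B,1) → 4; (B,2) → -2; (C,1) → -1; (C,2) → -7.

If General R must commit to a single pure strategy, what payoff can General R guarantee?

Row minima: A → -6, B → -2, C → -7.
The best of these is -2.

-2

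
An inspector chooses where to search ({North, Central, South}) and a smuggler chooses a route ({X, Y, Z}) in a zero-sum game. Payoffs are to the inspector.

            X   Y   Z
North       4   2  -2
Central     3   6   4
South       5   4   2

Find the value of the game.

Row minima: North → -2, Central → 3, South → 2; maximin = 3.
Column maxima: X → 5, Y → 6, Z → 4; minimax = 4.
3 ≠ 4, so there is no saddle point; optimal play is mixed.
North is strictly dominated by South, so the inspector never plays it.
Y is strictly dominated by Z (it gives the inspector strictly more in every row), so the smuggler never plays it.
On the remaining 2×2 (Central, South vs X, Z):
Let the inspector play Central with probability p. Expected payoff against X: 3p + 5(1−p) = −2p + 5; against Z: 4p + 2(1−p) = 2p + 2.
Setting these equal: −2p + 5 = 2p + 2 ⇒ −4p = -3 ⇒ p = 3/4, and the value is (-2)·(3/4) + 5 = 7/2.
For the smuggler: with q = P(X), equating Central's and South's payoffs gives −q + 4 = 3q + 2 ⇒ q = 1/2.

7/2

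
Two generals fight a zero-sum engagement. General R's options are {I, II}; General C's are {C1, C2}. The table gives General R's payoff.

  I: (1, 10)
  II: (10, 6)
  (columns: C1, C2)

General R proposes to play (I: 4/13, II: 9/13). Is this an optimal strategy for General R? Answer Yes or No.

Yes

Against C1 this mix gives (4/13)·1 + (9/13)·10 = 94/13.
Against C2 this mix gives (4/13)·10 + (9/13)·6 = 94/13.
All of General C's active replies (C1, C2) yield 94/13, and no column does worse for General R. The mix makes General C indifferent and guarantees 94/13, so it is optimal.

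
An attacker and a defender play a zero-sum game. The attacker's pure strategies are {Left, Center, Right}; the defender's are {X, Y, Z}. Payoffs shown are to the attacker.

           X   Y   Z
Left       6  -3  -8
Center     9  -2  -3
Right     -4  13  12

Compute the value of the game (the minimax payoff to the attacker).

Row minima: Left → -8, Center → -3, Right → -4; maximin = -3.
Column maxima: X → 9, Y → 13, Z → 12; minimax = 9.
-3 ≠ 9, so there is no saddle point; optimal play is mixed.
Left is strictly dominated by Center, so the attacker never plays it.
Y is strictly dominated by Z (it gives the attacker strictly more in every row), so the defender never plays it.
On the remaining 2×2 (Center, Right vs X, Z):
Let the attacker play Center with probability p. Expected payoff against X: 9p + (-4)(1−p) = 13p − 4; against Z: (-3)p + 12(1−p) = −15p + 12.
Setting these equal: 13p − 4 = −15p + 12 ⇒ 28p = 16 ⇒ p = 4/7, and the value is (13)·(4/7) − 4 = 24/7.
For the defender: with q = P(X), equating Center's and Right's payoffs gives 12q − 3 = −16q + 12 ⇒ q = 15/28.

24/7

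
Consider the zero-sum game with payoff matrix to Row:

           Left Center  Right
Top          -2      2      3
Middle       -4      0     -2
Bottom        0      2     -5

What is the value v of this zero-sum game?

Row minima: Top → -2, Middle → -4, Bottom → -5; maximin = -2.
Column maxima: Left → 0, Center → 2, Right → 3; minimax = 0.
-2 ≠ 0, so there is no saddle point; optimal play is mixed.
Middle is strictly dominated by Top, so Row never plays it.
Center is strictly dominated by Left (it gives Row strictly more in every row), so Column never plays it.
On the remaining 2×2 (Top, Bottom vs Left, Right):
Let Row play Top with probability p. Expected payoff against Left: (-2)p + 0(1−p) = −2p; against Right: 3p + (-5)(1−p) = 8p − 5.
Setting these equal: −2p = 8p − 5 ⇒ −10p = -5 ⇒ p = 1/2, and the value is (-2)·(1/2) = -1.
For Column: with q = P(Left), equating Top's and Bottom's payoffs gives −5q + 3 = 5q − 5 ⇒ q = 4/5.

-1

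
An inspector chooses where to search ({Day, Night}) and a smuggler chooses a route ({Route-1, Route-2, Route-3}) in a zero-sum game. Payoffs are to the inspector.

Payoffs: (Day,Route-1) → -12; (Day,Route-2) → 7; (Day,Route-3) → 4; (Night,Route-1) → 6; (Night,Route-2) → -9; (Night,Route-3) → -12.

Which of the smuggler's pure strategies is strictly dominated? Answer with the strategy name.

Route-2

Route-3 holds the inspector's payoff strictly below Route-2 in every row: 4 < 7, -12 < -9.
So Route-2 is strictly dominated for the smuggler.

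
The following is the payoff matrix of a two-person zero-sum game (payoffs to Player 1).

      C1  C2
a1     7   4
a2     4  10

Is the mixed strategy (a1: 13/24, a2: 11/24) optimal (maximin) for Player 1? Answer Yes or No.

Against C1 this mix gives (13/24)·7 + (11/24)·4 = 45/8.
Against C2 this mix gives (13/24)·4 + (11/24)·10 = 27/4.
Player 2 will play C1, holding Player 1 to 45/8. Shifting weight toward the row that does better against C1 would raise this floor (the equalizing mix achieves 6 against both C1 and C2), so the proposed strategy is not optimal.

No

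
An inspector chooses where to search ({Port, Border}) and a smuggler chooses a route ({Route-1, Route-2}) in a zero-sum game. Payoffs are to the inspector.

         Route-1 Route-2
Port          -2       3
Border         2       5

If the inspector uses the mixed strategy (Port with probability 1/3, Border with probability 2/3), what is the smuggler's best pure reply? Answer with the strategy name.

If the smuggler plays Route-1, the inspector's expected payoff is (1/3)·(-2) + (2/3)·2 = 2/3.
If the smuggler plays Route-2, the inspector's expected payoff is (1/3)·3 + (2/3)·5 = 13/3.
The smuggler minimizes the inspector's payoff; the smallest is 2/3, so the best response is Route-1.

Route-1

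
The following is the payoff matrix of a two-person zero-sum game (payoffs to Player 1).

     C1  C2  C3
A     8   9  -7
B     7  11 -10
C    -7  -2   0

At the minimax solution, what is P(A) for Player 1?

7/22

Row minima: A → -7, B → -10, C → -7; maximin = -7.
Column maxima: C1 → 8, C2 → 11, C3 → 0; minimax = 0.
-7 ≠ 0, so there is no saddle point; optimal play is mixed.
C2 is strictly dominated by C1 (it gives Player 1 strictly more in every row), so Player 2 never plays it.
With C2 eliminated, B is strictly dominated by A (A gives Player 1 strictly more in every remaining column), so Player 1 never plays it.
On the remaining 2×2 (A, C vs C1, C3):
Let Player 1 play A with probability p. Expected payoff against C1: 8p + (-7)(1−p) = 15p − 7; against C3: (-7)p + 0(1−p) = −7p.
Setting these equal: 15p − 7 = −7p ⇒ 22p = 7 ⇒ p = 7/22, and the value is (15)·(7/22) − 7 = -49/22.
For Player 2: with q = P(C1), equating A's and C's payoffs gives 15q − 7 = −7q ⇒ q = 7/22.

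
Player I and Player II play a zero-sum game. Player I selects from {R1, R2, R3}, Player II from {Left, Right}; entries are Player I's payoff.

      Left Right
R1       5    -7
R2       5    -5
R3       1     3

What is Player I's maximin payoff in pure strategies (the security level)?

Row minima: R1 → -7, R2 → -5, R3 → 1.
The best of these is 1.

1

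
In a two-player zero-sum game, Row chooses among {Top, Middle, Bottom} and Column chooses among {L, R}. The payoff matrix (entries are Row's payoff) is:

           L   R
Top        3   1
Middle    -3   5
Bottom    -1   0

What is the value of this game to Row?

9/5

Row minima: Top → 1, Middle → -3, Bottom → -1; maximin = 1.
Column maxima: L → 3, R → 5; minimax = 3.
1 ≠ 3, so there is no saddle point; optimal play is mixed.
Bottom is strictly dominated by Top, so Row never plays it.
On the remaining 2×2 (Top, Middle vs L, R):
Let Row play Top with probability p. Expected payoff against L: 3p + (-3)(1−p) = 6p − 3; against R: 1p + 5(1−p) = −4p + 5.
Setting these equal: 6p − 3 = −4p + 5 ⇒ 10p = 8 ⇒ p = 4/5, and the value is (6)·(4/5) − 3 = 9/5.
For Column: with q = P(L), equating Top's and Middle's payoffs gives 2q + 1 = −8q + 5 ⇒ q = 2/5.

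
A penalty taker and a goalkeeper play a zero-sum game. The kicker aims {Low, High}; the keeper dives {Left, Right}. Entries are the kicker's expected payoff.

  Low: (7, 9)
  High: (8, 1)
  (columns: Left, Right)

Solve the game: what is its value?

65/9

Row minima: Low → 7, High → 1; maximin = 7.
Column maxima: Left → 8, Right → 9; minimax = 8.
7 ≠ 8, so there is no saddle point; optimal play is mixed.
Let the kicker play Low with probability p. Expected payoff against Left: 7p + 8(1−p) = −p + 8; against Right: 9p + 1(1−p) = 8p + 1.
Setting these equal: −p + 8 = 8p + 1 ⇒ −9p = -7 ⇒ p = 7/9, and the value is (-1)·(7/9) + 8 = 65/9.
For the keeper: with q = P(Left), equating Low's and High's payoffs gives −2q + 9 = 7q + 1 ⇒ q = 8/9.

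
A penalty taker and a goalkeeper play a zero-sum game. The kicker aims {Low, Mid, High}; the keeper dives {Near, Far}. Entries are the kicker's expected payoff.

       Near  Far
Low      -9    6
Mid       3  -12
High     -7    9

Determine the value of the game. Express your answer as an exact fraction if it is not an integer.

Row minima: Low → -9, Mid → -12, High → -7; maximin = -7.
Column maxima: Near → 3, Far → 9; minimax = 3.
-7 ≠ 3, so there is no saddle point; optimal play is mixed.
Low is strictly dominated by High, so the kicker never plays it.
On the remaining 2×2 (Mid, High vs Near, Far):
Let the kicker play Mid with probability p. Expected payoff against Near: 3p + (-7)(1−p) = 10p − 7; against Far: (-12)p + 9(1−p) = −21p + 9.
Setting these equal: 10p − 7 = −21p + 9 ⇒ 31p = 16 ⇒ p = 16/31, and the value is (10)·(16/31) − 7 = -57/31.
For the keeper: with q = P(Near), equating Mid's and High's payoffs gives 15q − 12 = −16q + 9 ⇒ q = 21/31.

-57/31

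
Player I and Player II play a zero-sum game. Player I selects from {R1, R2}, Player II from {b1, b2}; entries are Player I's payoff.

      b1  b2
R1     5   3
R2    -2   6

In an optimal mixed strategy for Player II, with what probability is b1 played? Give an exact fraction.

3/10

Row minima: R1 → 3, R2 → -2; maximin = 3.
Column maxima: b1 → 5, b2 → 6; minimax = 5.
3 ≠ 5, so there is no saddle point; optimal play is mixed.
Let Player I play R1 with probability p. Expected payoff against b1: 5p + (-2)(1−p) = 7p − 2; against b2: 3p + 6(1−p) = −3p + 6.
Setting these equal: 7p − 2 = −3p + 6 ⇒ 10p = 8 ⇒ p = 4/5, and the value is (7)·(4/5) − 2 = 18/5.
For Player II: with q = P(b1), equating R1's and R2's payoffs gives 2q + 3 = −8q + 6 ⇒ q = 3/10.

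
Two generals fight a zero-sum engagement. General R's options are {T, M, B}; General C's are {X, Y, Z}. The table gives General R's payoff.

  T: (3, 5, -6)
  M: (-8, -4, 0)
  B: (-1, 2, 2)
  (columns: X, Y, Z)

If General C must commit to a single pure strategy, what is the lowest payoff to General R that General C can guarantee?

2

Column maxima: X → 3, Y → 5, Z → 2.
The smallest of these is 2.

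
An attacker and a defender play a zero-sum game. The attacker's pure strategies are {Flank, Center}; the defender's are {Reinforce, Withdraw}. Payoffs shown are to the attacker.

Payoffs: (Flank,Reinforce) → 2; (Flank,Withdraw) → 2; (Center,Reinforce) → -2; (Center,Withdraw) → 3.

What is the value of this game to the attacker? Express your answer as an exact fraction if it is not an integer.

2

Row minima: Flank → 2, Center → -2; maximin = 2.
Column maxima: Reinforce → 2, Withdraw → 3; minimax = 2.
Since maximin = minimax = 2, there is a saddle point and the value is 2.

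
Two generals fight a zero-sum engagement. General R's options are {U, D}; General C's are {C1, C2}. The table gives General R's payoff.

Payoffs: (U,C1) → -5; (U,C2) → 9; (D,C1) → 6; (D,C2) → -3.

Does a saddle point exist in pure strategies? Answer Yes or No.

Row minima: U → -5, D → -3; maximin = -3.
Column maxima: C1 → 6, C2 → 9; minimax = 6.
-3 ≠ 6, so no pure-strategy equilibrium exists.

No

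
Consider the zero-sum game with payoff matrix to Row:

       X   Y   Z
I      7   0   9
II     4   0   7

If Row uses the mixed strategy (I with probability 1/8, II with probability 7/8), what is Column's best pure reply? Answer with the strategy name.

Y

If Column plays X, Row's expected payoff is (1/8)·7 + (7/8)·4 = 35/8.
If Column plays Y, Row's expected payoff is (1/8)·0 + (7/8)·0 = 0.
If Column plays Z, Row's expected payoff is (1/8)·9 + (7/8)·7 = 29/4.
Column minimizes Row's payoff; the smallest is 0, so the best response is Y.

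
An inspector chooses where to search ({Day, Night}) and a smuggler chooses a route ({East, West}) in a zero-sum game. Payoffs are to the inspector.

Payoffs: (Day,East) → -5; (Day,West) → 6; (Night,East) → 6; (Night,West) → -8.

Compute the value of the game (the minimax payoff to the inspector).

Row minima: Day → -5, Night → -8; maximin = -5.
Column maxima: East → 6, West → 6; minimax = 6.
-5 ≠ 6, so there is no saddle point; optimal play is mixed.
Let the inspector play Day with probability p. Expected payoff against East: (-5)p + 6(1−p) = −11p + 6; against West: 6p + (-8)(1−p) = 14p − 8.
Setting these equal: −11p + 6 = 14p − 8 ⇒ −25p = -14 ⇒ p = 14/25, and the value is (-11)·(14/25) + 6 = -4/25.
For the smuggler: with q = P(East), equating Day's and Night's payoffs gives −11q + 6 = 14q − 8 ⇒ q = 14/25.

-4/25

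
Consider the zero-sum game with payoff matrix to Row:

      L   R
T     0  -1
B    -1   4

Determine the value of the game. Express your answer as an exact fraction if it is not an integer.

-1/6

Row minima: T → -1, B → -1; maximin = -1.
Column maxima: L → 0, R → 4; minimax = 0.
-1 ≠ 0, so there is no saddle point; optimal play is mixed.
Let Row play T with probability p. Expected payoff against L: 0p + (-1)(1−p) = p − 1; against R: (-1)p + 4(1−p) = −5p + 4.
Setting these equal: p − 1 = −5p + 4 ⇒ 6p = 5 ⇒ p = 5/6, and the value is (1)·(5/6) − 1 = -1/6.
For Column: with q = P(L), equating T's and B's payoffs gives q − 1 = −5q + 4 ⇒ q = 5/6.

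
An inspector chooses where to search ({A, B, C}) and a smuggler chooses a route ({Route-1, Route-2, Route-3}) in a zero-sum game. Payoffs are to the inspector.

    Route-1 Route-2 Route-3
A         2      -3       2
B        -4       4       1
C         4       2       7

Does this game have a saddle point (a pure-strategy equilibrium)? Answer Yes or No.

Row minima: A → -3, B → -4, C → 2; maximin = 2.
Column maxima: Route-1 → 4, Route-2 → 4, Route-3 → 7; minimax = 4.
2 ≠ 4, so no pure-strategy equilibrium exists.

No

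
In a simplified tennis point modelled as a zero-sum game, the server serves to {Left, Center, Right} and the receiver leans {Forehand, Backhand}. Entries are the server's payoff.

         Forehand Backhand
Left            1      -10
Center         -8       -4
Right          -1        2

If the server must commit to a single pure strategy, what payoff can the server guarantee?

-1

Row minima: Left → -10, Center → -8, Right → -1.
The best of these is -1.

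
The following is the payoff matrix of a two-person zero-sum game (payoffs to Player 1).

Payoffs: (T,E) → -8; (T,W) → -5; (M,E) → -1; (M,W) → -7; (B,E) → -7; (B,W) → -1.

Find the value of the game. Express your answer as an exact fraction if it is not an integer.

Row minima: T → -8, M → -7, B → -7; maximin = -7.
Column maxima: E → -1, W → -1; minimax = -1.
-7 ≠ -1, so there is no saddle point; optimal play is mixed.
T is strictly dominated by B, so Player 1 never plays it.
On the remaining 2×2 (M, B vs E, W):
Let Player 1 play M with probability p. Expected payoff against E: (-1)p + (-7)(1−p) = 6p − 7; against W: (-7)p + (-1)(1−p) = −6p − 1.
Setting these equal: 6p − 7 = −6p − 1 ⇒ 12p = 6 ⇒ p = 1/2, and the value is (6)·(1/2) − 7 = -4.
For Player 2: with q = P(E), equating M's and B's payoffs gives 6q − 7 = −6q − 1 ⇒ q = 1/2.

-4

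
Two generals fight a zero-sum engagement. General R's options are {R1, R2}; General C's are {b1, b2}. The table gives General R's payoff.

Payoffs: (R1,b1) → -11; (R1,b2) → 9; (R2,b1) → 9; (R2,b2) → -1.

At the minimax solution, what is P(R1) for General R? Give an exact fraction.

Row minima: R1 → -11, R2 → -1; maximin = -1.
Column maxima: b1 → 9, b2 → 9; minimax = 9.
-1 ≠ 9, so there is no saddle point; optimal play is mixed.
Let General R play R1 with probability p. Expected payoff against b1: (-11)p + 9(1−p) = −20p + 9; against b2: 9p + (-1)(1−p) = 10p − 1.
Setting these equal: −20p + 9 = 10p − 1 ⇒ −30p = -10 ⇒ p = 1/3, and the value is (-20)·(1/3) + 9 = 7/3.
For General C: with q = P(b1), equating R1's and R2's payoffs gives −20q + 9 = 10q − 1 ⇒ q = 1/3.

1/3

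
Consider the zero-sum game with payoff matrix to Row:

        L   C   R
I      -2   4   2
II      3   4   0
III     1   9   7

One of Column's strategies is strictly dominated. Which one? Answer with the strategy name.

L holds Row's payoff strictly below C in every row: -2 < 4, 3 < 4, 1 < 9.
So C is strictly dominated for Column.

C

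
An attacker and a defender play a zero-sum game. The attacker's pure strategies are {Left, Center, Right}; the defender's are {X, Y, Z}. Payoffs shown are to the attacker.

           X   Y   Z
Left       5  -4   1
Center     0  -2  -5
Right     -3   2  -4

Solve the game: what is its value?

Row minima: Left → -4, Center → -5, Right → -4; maximin = -4.
Column maxima: X → 5, Y → 2, Z → 1; minimax = 1.
-4 ≠ 1, so there is no saddle point; optimal play is mixed.
X is strictly dominated by Z (it gives the attacker strictly more in every row), so the defender never plays it.
With X eliminated, Center is strictly dominated by Right (Right gives the attacker strictly more in every remaining column), so the attacker never plays it.
On the remaining 2×2 (Left, Right vs Y, Z):
Let the attacker play Left with probability p. Expected payoff against Y: (-4)p + 2(1−p) = −6p + 2; against Z: 1p + (-4)(1−p) = 5p − 4.
Setting these equal: −6p + 2 = 5p − 4 ⇒ −11p = -6 ⇒ p = 6/11, and the value is (-6)·(6/11) + 2 = -14/11.
For the defender: with q = P(Y), equating Left's and Right's payoffs gives −5q + 1 = 6q − 4 ⇒ q = 5/11.

-14/11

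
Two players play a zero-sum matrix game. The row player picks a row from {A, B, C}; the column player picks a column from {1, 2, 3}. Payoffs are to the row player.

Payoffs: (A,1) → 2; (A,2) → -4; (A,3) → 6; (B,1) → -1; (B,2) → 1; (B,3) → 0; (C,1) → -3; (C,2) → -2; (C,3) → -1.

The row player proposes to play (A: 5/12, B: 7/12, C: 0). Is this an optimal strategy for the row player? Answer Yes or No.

Against 1 this mix gives (5/12)·2 + (7/12)·(-1) = 1/4.
Against 2 this mix gives (5/12)·(-4) + (7/12)·1 = -13/12.
Against 3 this mix gives (5/12)·6 + (7/12)·0 = 5/2.
The column player will play 2, holding the row player to -13/12. Shifting weight toward the row that does better against 2 would raise this floor (the equalizing mix achieves -1/4 against both 2 and 1), so the proposed strategy is not optimal.

No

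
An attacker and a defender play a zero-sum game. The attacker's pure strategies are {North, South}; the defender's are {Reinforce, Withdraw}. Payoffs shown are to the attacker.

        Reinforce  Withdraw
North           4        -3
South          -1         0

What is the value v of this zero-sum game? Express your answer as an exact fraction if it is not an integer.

Row minima: North → -3, South → -1; maximin = -1.
Column maxima: Reinforce → 4, Withdraw → 0; minimax = 0.
-1 ≠ 0, so there is no saddle point; optimal play is mixed.
Let the attacker play North with probability p. Expected payoff against Reinforce: 4p + (-1)(1−p) = 5p − 1; against Withdraw: (-3)p + 0(1−p) = −3p.
Setting these equal: 5p − 1 = −3p ⇒ 8p = 1 ⇒ p = 1/8, and the value is (5)·(1/8) − 1 = -3/8.
For the defender: with q = P(Reinforce), equating North's and South's payoffs gives 7q − 3 = −q ⇒ q = 3/8.

-3/8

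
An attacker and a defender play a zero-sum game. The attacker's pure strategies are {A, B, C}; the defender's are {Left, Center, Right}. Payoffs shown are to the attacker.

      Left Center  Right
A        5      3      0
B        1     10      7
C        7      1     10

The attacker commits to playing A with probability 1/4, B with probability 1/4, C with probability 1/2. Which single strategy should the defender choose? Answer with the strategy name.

Center

If the defender plays Left, the attacker's expected payoff is (1/4)·5 + (1/4)·1 + (1/2)·7 = 5.
If the defender plays Center, the attacker's expected payoff is (1/4)·3 + (1/4)·10 + (1/2)·1 = 15/4.
If the defender plays Right, the attacker's expected payoff is (1/4)·0 + (1/4)·7 + (1/2)·10 = 27/4.
The defender minimizes the attacker's payoff; the smallest is 15/4, so the best response is Center.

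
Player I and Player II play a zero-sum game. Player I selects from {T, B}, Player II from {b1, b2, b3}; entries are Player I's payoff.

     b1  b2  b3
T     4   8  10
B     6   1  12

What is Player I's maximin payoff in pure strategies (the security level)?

4

Row minima: T → 4, B → 1.
The best of these is 4.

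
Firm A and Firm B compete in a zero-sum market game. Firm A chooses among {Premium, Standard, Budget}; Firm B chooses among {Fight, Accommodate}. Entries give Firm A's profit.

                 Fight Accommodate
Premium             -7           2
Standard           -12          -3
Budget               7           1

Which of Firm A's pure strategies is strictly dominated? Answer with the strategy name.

Standard

Premium gives a strictly higher payoff than Standard against every column: -7 > -12, 2 > -3.
So Standard is strictly dominated and Firm A never plays it.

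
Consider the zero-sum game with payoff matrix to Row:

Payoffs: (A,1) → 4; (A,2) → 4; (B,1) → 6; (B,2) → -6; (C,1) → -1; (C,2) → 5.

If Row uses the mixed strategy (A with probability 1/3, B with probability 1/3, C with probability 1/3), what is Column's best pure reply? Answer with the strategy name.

2

If Column plays 1, Row's expected payoff is (1/3)·4 + (1/3)·6 + (1/3)·(-1) = 3.
If Column plays 2, Row's expected payoff is (1/3)·4 + (1/3)·(-6) + (1/3)·5 = 1.
Column minimizes Row's payoff; the smallest is 1, so the best response is 2.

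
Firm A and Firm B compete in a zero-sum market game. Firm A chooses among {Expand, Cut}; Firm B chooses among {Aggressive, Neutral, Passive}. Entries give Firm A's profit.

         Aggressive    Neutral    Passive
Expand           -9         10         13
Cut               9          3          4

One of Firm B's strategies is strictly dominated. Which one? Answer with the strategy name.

Neutral holds Firm A's payoff strictly below Passive in every row: 10 < 13, 3 < 4.
So Passive is strictly dominated for Firm B.

Passive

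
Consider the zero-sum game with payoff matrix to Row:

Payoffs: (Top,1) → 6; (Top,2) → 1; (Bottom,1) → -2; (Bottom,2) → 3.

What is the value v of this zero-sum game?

Row minima: Top → 1, Bottom → -2; maximin = 1.
Column maxima: 1 → 6, 2 → 3; minimax = 3.
1 ≠ 3, so there is no saddle point; optimal play is mixed.
Let Row play Top with probability p. Expected payoff against 1: 6p + (-2)(1−p) = 8p − 2; against 2: 1p + 3(1−p) = −2p + 3.
Setting these equal: 8p − 2 = −2p + 3 ⇒ 10p = 5 ⇒ p = 1/2, and the value is (8)·(1/2) − 2 = 2.
For Column: with q = P(1), equating Top's and Bottom's payoffs gives 5q + 1 = −5q + 3 ⇒ q = 1/5.

2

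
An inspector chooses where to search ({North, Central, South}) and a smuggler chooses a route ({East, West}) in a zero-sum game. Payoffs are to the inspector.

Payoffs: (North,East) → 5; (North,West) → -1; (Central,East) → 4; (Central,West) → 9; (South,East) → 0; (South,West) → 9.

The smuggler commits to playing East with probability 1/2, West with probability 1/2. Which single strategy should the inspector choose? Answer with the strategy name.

Expected payoff of North: (1/2)·5 + (1/2)·(-1) = 2.
Expected payoff of Central: (1/2)·4 + (1/2)·9 = 13/2.
Expected payoff of South: (1/2)·0 + (1/2)·9 = 9/2.
The largest is 13/2, so the inspector's best response is Central.

Central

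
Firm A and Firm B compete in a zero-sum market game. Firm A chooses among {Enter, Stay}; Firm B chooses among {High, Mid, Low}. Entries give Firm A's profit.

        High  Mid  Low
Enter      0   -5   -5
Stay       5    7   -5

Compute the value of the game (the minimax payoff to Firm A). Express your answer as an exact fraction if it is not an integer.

-5

Row minima: Enter → -5, Stay → -5; maximin = -5.
Column maxima: High → 5, Mid → 7, Low → -5; minimax = -5.
Since maximin = minimax = -5, there is a saddle point and the value is -5.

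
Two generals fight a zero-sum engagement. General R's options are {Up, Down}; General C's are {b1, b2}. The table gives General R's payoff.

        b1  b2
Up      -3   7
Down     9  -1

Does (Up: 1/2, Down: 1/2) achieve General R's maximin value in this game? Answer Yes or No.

Against b1 this mix gives (1/2)·(-3) + (1/2)·9 = 3.
Against b2 this mix gives (1/2)·7 + (1/2)·(-1) = 3.
All of General C's active replies (b1, b2) yield 3, and no column does worse for General R. The mix makes General C indifferent and guarantees 3, so it is optimal.

Yes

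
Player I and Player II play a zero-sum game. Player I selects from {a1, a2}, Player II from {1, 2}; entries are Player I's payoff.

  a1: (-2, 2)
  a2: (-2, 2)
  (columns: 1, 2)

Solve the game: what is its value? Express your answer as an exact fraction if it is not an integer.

-2

Row minima: a1 → -2, a2 → -2; maximin = -2.
Column maxima: 1 → -2, 2 → 2; minimax = -2.
Since maximin = minimax = -2, there is a saddle point and the value is -2.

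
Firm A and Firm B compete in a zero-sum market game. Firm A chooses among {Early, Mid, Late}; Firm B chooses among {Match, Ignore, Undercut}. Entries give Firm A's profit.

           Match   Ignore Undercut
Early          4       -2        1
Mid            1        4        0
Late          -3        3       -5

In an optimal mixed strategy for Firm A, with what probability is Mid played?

3/7

Row minima: Early → -2, Mid → 0, Late → -5; maximin = 0.
Column maxima: Match → 4, Ignore → 4, Undercut → 1; minimax = 1.
0 ≠ 1, so there is no saddle point; optimal play is mixed.
Late is strictly dominated by Mid, so Firm A never plays it.
Match is strictly dominated by Undercut (it gives Firm A strictly more in every row), so Firm B never plays it.
On the remaining 2×2 (Early, Mid vs Ignore, Undercut):
Let Firm A play Early with probability p. Expected payoff against Ignore: (-2)p + 4(1−p) = −6p + 4; against Undercut: 1p + 0(1−p) = p.
Setting these equal: −6p + 4 = p ⇒ −7p = -4 ⇒ p = 4/7, and the value is (-6)·(4/7) + 4 = 4/7.
For Firm B: with q = P(Ignore), equating Early's and Mid's payoffs gives −3q + 1 = 4q ⇒ q = 1/7.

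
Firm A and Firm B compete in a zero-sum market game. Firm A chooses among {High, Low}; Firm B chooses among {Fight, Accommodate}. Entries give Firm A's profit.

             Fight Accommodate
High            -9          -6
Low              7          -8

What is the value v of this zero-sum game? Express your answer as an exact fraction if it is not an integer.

-19/3

Row minima: High → -9, Low → -8; maximin = -8.
Column maxima: Fight → 7, Accommodate → -6; minimax = -6.
-8 ≠ -6, so there is no saddle point; optimal play is mixed.
Let Firm A play High with probability p. Expected payoff against Fight: (-9)p + 7(1−p) = −16p + 7; against Accommodate: (-6)p + (-8)(1−p) = 2p − 8.
Setting these equal: −16p + 7 = 2p − 8 ⇒ −18p = -15 ⇒ p = 5/6, and the value is (-16)·(5/6) + 7 = -19/3.
For Firm B: with q = P(Fight), equating High's and Low's payoffs gives −3q − 6 = 15q − 8 ⇒ q = 1/9.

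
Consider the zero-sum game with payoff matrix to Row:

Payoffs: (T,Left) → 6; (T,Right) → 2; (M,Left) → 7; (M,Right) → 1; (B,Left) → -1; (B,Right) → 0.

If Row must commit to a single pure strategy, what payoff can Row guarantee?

2

Row minima: T → 2, M → 1, B → -1.
The best of these is 2.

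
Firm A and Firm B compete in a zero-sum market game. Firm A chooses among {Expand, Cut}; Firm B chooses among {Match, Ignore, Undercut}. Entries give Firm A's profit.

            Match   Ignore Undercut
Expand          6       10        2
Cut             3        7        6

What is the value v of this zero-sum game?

30/7

Row minima: Expand → 2, Cut → 3; maximin = 3.
Column maxima: Match → 6, Ignore → 10, Undercut → 6; minimax = 6.
3 ≠ 6, so there is no saddle point; optimal play is mixed.
Ignore is strictly dominated by Match (it gives Firm A strictly more in every row), so Firm B never plays it.
On the remaining 2×2 (Expand, Cut vs Match, Undercut):
Let Firm A play Expand with probability p. Expected payoff against Match: 6p + 3(1−p) = 3p + 3; against Undercut: 2p + 6(1−p) = −4p + 6.
Setting these equal: 3p + 3 = −4p + 6 ⇒ 7p = 3 ⇒ p = 3/7, and the value is (3)·(3/7) + 3 = 30/7.
For Firm B: with q = P(Match), equating Expand's and Cut's payoffs gives 4q + 2 = −3q + 6 ⇒ q = 4/7.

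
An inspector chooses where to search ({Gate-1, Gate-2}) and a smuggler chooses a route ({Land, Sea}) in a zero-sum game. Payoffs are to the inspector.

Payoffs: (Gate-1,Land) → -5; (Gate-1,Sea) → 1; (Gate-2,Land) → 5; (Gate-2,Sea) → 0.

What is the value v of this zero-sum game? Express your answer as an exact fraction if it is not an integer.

5/11

Row minima: Gate-1 → -5, Gate-2 → 0; maximin = 0.
Column maxima: Land → 5, Sea → 1; minimax = 1.
0 ≠ 1, so there is no saddle point; optimal play is mixed.
Let the inspector play Gate-1 with probability p. Expected payoff against Land: (-5)p + 5(1−p) = −10p + 5; against Sea: 1p + 0(1−p) = p.
Setting these equal: −10p + 5 = p ⇒ −11p = -5 ⇒ p = 5/11, and the value is (-10)·(5/11) + 5 = 5/11.
For the smuggler: with q = P(Land), equating Gate-1's and Gate-2's payoffs gives −6q + 1 = 5q ⇒ q = 1/11.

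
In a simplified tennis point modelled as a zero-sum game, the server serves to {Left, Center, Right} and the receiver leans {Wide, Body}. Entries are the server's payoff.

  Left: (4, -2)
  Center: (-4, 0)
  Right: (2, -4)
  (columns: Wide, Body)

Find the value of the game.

Row minima: Left → -2, Center → -4, Right → -4; maximin = -2.
Column maxima: Wide → 4, Body → 0; minimax = 0.
-2 ≠ 0, so there is no saddle point; optimal play is mixed.
Right is strictly dominated by Left, so the server never plays it.
On the remaining 2×2 (Left, Center vs Wide, Body):
Let the server play Left with probability p. Expected payoff against Wide: 4p + (-4)(1−p) = 8p − 4; against Body: (-2)p + 0(1−p) = −2p.
Setting these equal: 8p − 4 = −2p ⇒ 10p = 4 ⇒ p = 2/5, and the value is (8)·(2/5) − 4 = -4/5.
For the receiver: with q = P(Wide), equating Left's and Center's payoffs gives 6q − 2 = −4q ⇒ q = 1/5.

-4/5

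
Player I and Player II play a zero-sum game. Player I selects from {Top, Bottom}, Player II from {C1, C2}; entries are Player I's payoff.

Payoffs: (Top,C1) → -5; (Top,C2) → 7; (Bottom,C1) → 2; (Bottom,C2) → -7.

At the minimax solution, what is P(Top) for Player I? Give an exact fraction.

3/7

Row minima: Top → -5, Bottom → -7; maximin = -5.
Column maxima: C1 → 2, C2 → 7; minimax = 2.
-5 ≠ 2, so there is no saddle point; optimal play is mixed.
Let Player I play Top with probability p. Expected payoff against C1: (-5)p + 2(1−p) = −7p + 2; against C2: 7p + (-7)(1−p) = 14p − 7.
Setting these equal: −7p + 2 = 14p − 7 ⇒ −21p = -9 ⇒ p = 3/7, and the value is (-7)·(3/7) + 2 = -1.
For Player II: with q = P(C1), equating Top's and Bottom's payoffs gives −12q + 7 = 9q − 7 ⇒ q = 2/3.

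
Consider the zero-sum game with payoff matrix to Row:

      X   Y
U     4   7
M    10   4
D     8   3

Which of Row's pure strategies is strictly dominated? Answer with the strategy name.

M gives a strictly higher payoff than D against every column: 10 > 8, 4 > 3.
So D is strictly dominated and Row never plays it.

D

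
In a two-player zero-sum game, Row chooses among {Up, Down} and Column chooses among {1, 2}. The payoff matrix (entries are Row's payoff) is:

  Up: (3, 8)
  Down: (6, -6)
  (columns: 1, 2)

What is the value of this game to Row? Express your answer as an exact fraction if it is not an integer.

Row minima: Up → 3, Down → -6; maximin = 3.
Column maxima: 1 → 6, 2 → 8; minimax = 6.
3 ≠ 6, so there is no saddle point; optimal play is mixed.
Let Row play Up with probability p. Expected payoff against 1: 3p + 6(1−p) = −3p + 6; against 2: 8p + (-6)(1−p) = 14p − 6.
Setting these equal: −3p + 6 = 14p − 6 ⇒ −17p = -12 ⇒ p = 12/17, and the value is (-3)·(12/17) + 6 = 66/17.
For Column: with q = P(1), equating Up's and Down's payoffs gives −5q + 8 = 12q − 6 ⇒ q = 14/17.

66/17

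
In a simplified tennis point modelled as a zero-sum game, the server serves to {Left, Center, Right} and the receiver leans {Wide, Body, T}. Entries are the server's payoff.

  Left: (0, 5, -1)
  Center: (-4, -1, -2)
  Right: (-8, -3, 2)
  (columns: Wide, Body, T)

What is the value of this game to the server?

Row minima: Left → -1, Center → -4, Right → -8; maximin = -1.
Column maxima: Wide → 0, Body → 5, T → 2; minimax = 0.
-1 ≠ 0, so there is no saddle point; optimal play is mixed.
Center is strictly dominated by Left, so the server never plays it.
Body is strictly dominated by Wide (it gives the server strictly more in every row), so the receiver never plays it.
On the remaining 2×2 (Left, Right vs Wide, T):
Let the server play Left with probability p. Expected payoff against Wide: 0p + (-8)(1−p) = 8p − 8; against T: (-1)p + 2(1−p) = −3p + 2.
Setting these equal: 8p − 8 = −3p + 2 ⇒ 11p = 10 ⇒ p = 10/11, and the value is (8)·(10/11) − 8 = -8/11.
For the receiver: with q = P(Wide), equating Left's and Right's payoffs gives q − 1 = −10q + 2 ⇒ q = 3/11.

-8/11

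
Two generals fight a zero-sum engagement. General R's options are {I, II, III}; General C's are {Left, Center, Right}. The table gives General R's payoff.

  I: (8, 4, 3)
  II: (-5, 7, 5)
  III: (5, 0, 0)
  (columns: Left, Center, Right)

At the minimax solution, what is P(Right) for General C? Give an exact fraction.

Row minima: I → 3, II → -5, III → 0; maximin = 3.
Column maxima: Left → 8, Center → 7, Right → 5; minimax = 5.
3 ≠ 5, so there is no saddle point; optimal play is mixed.
III is strictly dominated by I, so General R never plays it.
With III eliminated, Center is strictly dominated by Right (it gives General R strictly more in every remaining row), so General C never plays it.
On the remaining 2×2 (I, II vs Left, Right):
Let General R play I with probability p. Expected payoff against Left: 8p + (-5)(1−p) = 13p − 5; against Right: 3p + 5(1−p) = −2p + 5.
Setting these equal: 13p − 5 = −2p + 5 ⇒ 15p = 10 ⇒ p = 2/3, and the value is (13)·(2/3) − 5 = 11/3.
For General C: with q = P(Left), equating I's and II's payoffs gives 5q + 3 = −10q + 5 ⇒ q = 2/15.

13/15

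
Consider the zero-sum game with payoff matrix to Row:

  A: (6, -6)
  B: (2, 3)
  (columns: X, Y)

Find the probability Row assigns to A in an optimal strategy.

1/13

Row minima: A → -6, B → 2; maximin = 2.
Column maxima: X → 6, Y → 3; minimax = 3.
2 ≠ 3, so there is no saddle point; optimal play is mixed.
Let Row play A with probability p. Expected payoff against X: 6p + 2(1−p) = 4p + 2; against Y: (-6)p + 3(1−p) = −9p + 3.
Setting these equal: 4p + 2 = −9p + 3 ⇒ 13p = 1 ⇒ p = 1/13, and the value is (4)·(1/13) + 2 = 30/13.
For Column: with q = P(X), equating A's and B's payoffs gives 12q − 6 = −q + 3 ⇒ q = 9/13.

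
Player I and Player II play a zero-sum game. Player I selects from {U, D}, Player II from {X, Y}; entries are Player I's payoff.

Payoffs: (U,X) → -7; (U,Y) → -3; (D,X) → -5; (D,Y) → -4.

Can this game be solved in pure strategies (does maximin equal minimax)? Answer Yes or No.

Yes

Row minima: U → -7, D → -5; maximin = -5.
Column maxima: X → -5, Y → -3; minimax = -5.
maximin = minimax = -5, so a saddle point exists.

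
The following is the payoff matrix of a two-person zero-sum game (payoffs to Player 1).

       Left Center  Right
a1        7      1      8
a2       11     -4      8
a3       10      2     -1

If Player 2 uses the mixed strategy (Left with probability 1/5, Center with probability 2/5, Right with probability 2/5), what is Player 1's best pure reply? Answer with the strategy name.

a1

Expected payoff of a1: (1/5)·7 + (2/5)·1 + (2/5)·8 = 5.
Expected payoff of a2: (1/5)·11 + (2/5)·(-4) + (2/5)·8 = 19/5.
Expected payoff of a3: (1/5)·10 + (2/5)·2 + (2/5)·(-1) = 12/5.
The largest is 5, so Player 1's best response is a1.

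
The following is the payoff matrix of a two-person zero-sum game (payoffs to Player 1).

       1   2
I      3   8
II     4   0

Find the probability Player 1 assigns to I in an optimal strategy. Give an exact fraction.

4/9

Row minima: I → 3, II → 0; maximin = 3.
Column maxima: 1 → 4, 2 → 8; minimax = 4.
3 ≠ 4, so there is no saddle point; optimal play is mixed.
Let Player 1 play I with probability p. Expected payoff against 1: 3p + 4(1−p) = −p + 4; against 2: 8p + 0(1−p) = 8p.
Setting these equal: −p + 4 = 8p ⇒ −9p = -4 ⇒ p = 4/9, and the value is (-1)·(4/9) + 4 = 32/9.
For Player 2: with q = P(1), equating I's and II's payoffs gives −5q + 8 = 4q ⇒ q = 8/9.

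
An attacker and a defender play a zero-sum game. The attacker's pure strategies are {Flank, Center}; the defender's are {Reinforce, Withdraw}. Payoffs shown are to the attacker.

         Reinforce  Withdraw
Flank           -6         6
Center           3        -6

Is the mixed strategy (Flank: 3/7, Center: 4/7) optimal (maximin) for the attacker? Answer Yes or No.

Yes

Against Reinforce this mix gives (3/7)·(-6) + (4/7)·3 = -6/7.
Against Withdraw this mix gives (3/7)·6 + (4/7)·(-6) = -6/7.
All of the defender's active replies (Reinforce, Withdraw) yield -6/7, and no column does worse for the attacker. The mix makes the defender indifferent and guarantees -6/7, so it is optimal.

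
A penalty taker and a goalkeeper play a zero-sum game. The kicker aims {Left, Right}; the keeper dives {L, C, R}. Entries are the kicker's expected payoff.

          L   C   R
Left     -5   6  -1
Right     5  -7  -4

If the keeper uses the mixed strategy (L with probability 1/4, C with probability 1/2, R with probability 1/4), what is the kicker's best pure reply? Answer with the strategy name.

Left

Expected payoff of Left: (1/4)·(-5) + (1/2)·6 + (1/4)·(-1) = 3/2.
Expected payoff of Right: (1/4)·5 + (1/2)·(-7) + (1/4)·(-4) = -13/4.
The largest is 3/2, so the kicker's best response is Left.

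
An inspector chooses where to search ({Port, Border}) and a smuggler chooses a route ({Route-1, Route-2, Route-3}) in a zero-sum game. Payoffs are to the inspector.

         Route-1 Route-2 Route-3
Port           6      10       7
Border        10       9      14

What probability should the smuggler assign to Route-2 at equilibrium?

Row minima: Port → 6, Border → 9; maximin = 9.
Column maxima: Route-1 → 10, Route-2 → 10, Route-3 → 14; minimax = 10.
9 ≠ 10, so there is no saddle point; optimal play is mixed.
Route-3 is strictly dominated by Route-1 (it gives the inspector strictly more in every row), so the smuggler never plays it.
On the remaining 2×2 (Port, Border vs Route-1, Route-2):
Let the inspector play Port with probability p. Expected payoff against Route-1: 6p + 10(1−p) = −4p + 10; against Route-2: 10p + 9(1−p) = p + 9.
Setting these equal: −4p + 10 = p + 9 ⇒ −5p = -1 ⇒ p = 1/5, and the value is (-4)·(1/5) + 10 = 46/5.
For the smuggler: with q = P(Route-1), equating Port's and Border's payoffs gives −4q + 10 = q + 9 ⇒ q = 1/5.

4/5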